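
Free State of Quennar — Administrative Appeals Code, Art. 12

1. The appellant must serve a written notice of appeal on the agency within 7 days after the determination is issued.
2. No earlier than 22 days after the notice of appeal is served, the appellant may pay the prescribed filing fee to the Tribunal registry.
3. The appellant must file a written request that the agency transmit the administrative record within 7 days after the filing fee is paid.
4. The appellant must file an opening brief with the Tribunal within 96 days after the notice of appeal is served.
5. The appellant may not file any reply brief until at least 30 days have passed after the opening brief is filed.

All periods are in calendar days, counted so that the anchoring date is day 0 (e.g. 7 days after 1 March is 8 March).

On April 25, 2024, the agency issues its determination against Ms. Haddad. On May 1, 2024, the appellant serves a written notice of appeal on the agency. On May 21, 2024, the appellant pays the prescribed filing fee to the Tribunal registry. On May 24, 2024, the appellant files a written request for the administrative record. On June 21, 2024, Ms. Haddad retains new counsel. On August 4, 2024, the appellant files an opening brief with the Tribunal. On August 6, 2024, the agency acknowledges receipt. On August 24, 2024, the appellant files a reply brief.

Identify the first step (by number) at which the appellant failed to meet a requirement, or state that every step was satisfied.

(1) due by April 25, 2024 + 7 days = May 2, 2024; completed May 1, 2024, before the deadline.
(2) permitted from May 1, 2024 + 22 days = May 23, 2024 onward; done May 21, 2024 — 2 days too early.

Step 2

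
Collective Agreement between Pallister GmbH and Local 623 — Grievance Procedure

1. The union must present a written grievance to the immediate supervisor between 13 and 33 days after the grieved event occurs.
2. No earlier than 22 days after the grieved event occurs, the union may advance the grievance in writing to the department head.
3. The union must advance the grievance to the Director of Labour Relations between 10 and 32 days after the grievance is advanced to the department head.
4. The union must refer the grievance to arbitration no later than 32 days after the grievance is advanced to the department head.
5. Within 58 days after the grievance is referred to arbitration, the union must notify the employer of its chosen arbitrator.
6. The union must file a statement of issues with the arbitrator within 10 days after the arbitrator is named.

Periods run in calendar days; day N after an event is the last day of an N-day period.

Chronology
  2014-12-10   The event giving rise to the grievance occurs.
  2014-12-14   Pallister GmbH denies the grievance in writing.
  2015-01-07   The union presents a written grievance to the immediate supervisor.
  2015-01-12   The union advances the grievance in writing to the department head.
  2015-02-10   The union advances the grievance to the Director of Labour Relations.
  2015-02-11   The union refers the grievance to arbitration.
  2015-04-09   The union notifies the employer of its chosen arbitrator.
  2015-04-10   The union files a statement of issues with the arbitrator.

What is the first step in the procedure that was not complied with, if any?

(1) the permitted window runs from 2014-12-10 + 13 = 2014-12-23 to 2014-12-10 + 33 = 2015-01-12; done 2015-01-07, which is between those dates.
(2) permitted from 2014-12-10 + 22 days = 2015-01-01 onward; 2015-01-12 is on or after that date.
(3) the permitted window runs from 2015-01-12 + 10 = 2015-01-22 to 2015-01-12 + 32 = 2015-02-13; 2015-02-10 falls inside that range.
(4) due by 2015-01-12 + 32 days = 2015-02-13; done 2015-02-11 — timely.
(5) due by 2015-02-11 + 58 days = 2015-04-10; 2015-04-09 is within that limit.
(6) due by 2015-04-09 + 10 days = 2015-04-19; 2015-04-10 is within that limit.

None — every step was satisfied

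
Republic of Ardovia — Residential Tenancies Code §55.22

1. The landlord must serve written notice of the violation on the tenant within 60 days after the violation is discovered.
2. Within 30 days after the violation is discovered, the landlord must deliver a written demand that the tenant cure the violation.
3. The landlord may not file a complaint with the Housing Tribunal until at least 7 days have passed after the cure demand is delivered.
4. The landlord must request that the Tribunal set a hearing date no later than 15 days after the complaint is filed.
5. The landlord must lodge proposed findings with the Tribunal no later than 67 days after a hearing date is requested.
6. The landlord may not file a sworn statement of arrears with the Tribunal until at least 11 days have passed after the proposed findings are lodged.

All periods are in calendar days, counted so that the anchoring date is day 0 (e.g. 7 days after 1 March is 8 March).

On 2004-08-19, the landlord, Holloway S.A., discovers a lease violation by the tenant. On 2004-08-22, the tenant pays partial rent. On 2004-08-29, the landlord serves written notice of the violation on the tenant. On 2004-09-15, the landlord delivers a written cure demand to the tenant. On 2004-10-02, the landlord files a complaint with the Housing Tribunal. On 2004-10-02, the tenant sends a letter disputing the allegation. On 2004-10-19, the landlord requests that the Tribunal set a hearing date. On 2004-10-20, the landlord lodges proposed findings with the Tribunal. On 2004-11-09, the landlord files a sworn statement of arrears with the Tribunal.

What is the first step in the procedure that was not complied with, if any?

Step 1 — counting 60 days from 2004-08-19 (when the violation is discovered) gives a deadline of 2004-10-18; done 2004-08-29 — timely.
Step 2 — counting 30 days from 2004-08-19 (when the violation is discovered) gives a deadline of 2004-09-18; completed 2004-09-15, before the deadline.
Step 3 — must wait 7 days from 2004-09-15 (when the cure demand is delivered), so not before 2004-09-22; done 2004-10-02 — permitted.
Step 4 — counting 15 days from 2004-10-02 (when the complaint is filed) gives a deadline of 2004-10-17; 2004-10-19 misses that deadline by 2 days.
The procedure was therefore not followed at step 4.

Step 4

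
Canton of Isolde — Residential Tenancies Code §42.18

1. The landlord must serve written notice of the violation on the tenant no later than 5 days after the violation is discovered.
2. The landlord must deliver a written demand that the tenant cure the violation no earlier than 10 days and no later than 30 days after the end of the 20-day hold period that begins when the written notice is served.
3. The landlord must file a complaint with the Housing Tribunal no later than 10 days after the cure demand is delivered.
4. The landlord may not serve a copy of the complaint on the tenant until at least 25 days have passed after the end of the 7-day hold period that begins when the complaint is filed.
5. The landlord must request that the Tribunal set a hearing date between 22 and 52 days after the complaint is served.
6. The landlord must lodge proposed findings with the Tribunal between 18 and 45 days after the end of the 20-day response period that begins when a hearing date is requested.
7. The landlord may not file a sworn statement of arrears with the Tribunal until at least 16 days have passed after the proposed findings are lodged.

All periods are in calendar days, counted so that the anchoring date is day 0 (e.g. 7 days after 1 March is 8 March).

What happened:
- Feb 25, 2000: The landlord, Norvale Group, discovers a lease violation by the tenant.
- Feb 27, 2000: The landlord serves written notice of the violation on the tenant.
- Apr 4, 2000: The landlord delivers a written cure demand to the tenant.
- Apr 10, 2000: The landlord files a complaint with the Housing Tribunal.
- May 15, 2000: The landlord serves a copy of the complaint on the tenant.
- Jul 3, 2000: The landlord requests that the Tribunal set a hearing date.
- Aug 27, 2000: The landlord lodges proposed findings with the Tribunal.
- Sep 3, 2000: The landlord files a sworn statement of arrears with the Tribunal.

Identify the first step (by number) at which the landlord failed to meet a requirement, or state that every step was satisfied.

Step 1: 5 days after Feb 25, 2000 (when the violation is discovered) is Mar 1, 2000; completed Feb 27, 2000, before the deadline.
Step 2: the window is 10–30 days after Mar 18, 2000 (end of the 20-day hold period, which began when the written notice is served on Feb 27, 2000), so Mar 28, 2000 through Apr 17, 2000; Apr 4, 2000 falls inside that range.
Step 3: 10 days after Apr 4, 2000 (when the cure demand is delivered) is Apr 14, 2000; Apr 10, 2000 is within that limit.
Step 4: the earliest permitted date is 25 days after Apr 17, 2000 (end of the 7-day hold period, which began when the complaint is filed on Apr 10, 2000), i.e. May 12, 2000; May 15, 2000 is on or after that date.
Step 5: the window is 22–52 days after May 15, 2000 (when the complaint is served), so Jun 6, 2000 through Jul 6, 2000; Jul 3, 2000 falls inside that range.
Step 6: the window is 18–45 days after Jul 23, 2000 (end of the 20-day response period, which began when a hearing date is requested on Jul 3, 2000), so Aug 10, 2000 through Sep 6, 2000; done Aug 27, 2000 — within the window.
Step 7: the earliest permitted date is 16 days after Aug 27, 2000 (when the proposed findings are lodged), i.e. Sep 12, 2000; done Sep 3, 2000 — 9 days too early.
The analysis stops there.

Step 7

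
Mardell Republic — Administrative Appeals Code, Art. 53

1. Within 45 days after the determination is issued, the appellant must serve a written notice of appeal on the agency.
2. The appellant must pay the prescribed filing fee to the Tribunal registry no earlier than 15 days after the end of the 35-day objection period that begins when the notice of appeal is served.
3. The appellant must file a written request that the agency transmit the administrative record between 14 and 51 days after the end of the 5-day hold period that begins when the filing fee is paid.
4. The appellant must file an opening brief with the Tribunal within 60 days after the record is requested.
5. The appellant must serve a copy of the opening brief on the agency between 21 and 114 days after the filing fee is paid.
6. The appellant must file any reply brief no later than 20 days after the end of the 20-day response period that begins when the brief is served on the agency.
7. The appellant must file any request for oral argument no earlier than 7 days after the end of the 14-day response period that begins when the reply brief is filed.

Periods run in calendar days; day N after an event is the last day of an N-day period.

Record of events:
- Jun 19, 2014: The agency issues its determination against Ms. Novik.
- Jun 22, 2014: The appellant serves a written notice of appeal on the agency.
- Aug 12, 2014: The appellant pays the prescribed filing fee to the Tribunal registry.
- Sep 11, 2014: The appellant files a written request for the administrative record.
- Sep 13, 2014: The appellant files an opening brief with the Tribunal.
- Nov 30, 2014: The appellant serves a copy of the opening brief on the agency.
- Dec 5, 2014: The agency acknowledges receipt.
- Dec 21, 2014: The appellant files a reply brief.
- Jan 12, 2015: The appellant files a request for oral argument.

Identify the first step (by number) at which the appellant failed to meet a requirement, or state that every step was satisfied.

Step 1 — counting 45 days from Jun 19, 2014 (when the determination is issued) gives a deadline of Aug 3, 2014; completed Jun 22, 2014, before the deadline.
Step 2 — must wait 15 days from Jul 27, 2014 (end of the 35-day objection period, which began when the notice of appeal is served on Jun 22, 2014), so not before Aug 11, 2014; done Aug 12, 2014 — permitted.
Step 3 — 14 and 51 days from Aug 17, 2014 (end of the 5-day hold period, which began when the filing fee is paid on Aug 12, 2014) are Aug 31, 2014 and Oct 7, 2014 respectively; Sep 11, 2014 falls inside that range.
Step 4 — counting 60 days from Sep 11, 2014 (when the record is requested) gives a deadline of Nov 10, 2014; done Sep 13, 2014 — timely.
Step 5 — 21 and 114 days from Aug 12, 2014 (when the filing fee is paid) are Sep 2, 2014 and Dec 4, 2014 respectively; Nov 30, 2014 falls inside that range.
Step 6 — counting 20 days from Dec 20, 2014 (end of the 20-day response period, which began when the brief is served on the agency on Nov 30, 2014) gives a deadline of Jan 9, 2015; completed Dec 21, 2014, before the deadline.
Step 7 — must wait 7 days from Jan 4, 2015 (end of the 14-day response period, which began when the reply brief is filed on Dec 21, 2014), so not before Jan 11, 2015; done Jan 12, 2015, after the minimum wait.

None — every step was satisfied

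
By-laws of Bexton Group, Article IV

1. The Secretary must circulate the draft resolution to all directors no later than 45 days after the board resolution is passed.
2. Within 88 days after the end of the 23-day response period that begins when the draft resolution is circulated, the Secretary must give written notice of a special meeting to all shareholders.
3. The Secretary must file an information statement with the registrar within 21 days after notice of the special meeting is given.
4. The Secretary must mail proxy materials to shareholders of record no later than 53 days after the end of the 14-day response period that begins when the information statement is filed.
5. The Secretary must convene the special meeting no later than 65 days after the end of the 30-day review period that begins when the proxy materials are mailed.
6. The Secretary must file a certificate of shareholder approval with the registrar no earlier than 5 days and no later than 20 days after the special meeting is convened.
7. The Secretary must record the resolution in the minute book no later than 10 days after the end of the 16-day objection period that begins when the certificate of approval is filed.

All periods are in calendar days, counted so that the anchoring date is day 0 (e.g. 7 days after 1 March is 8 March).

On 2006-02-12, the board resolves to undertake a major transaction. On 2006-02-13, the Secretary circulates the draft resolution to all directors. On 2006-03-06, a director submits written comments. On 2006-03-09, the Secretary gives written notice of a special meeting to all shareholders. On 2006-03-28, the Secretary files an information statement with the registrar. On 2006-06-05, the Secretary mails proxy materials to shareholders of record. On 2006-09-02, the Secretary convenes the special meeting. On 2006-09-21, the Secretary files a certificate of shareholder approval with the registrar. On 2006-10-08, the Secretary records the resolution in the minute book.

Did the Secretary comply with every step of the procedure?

No

Step 1: 45 days after 2006-02-12 (when the board resolution is passed) is 2006-03-29; 2006-02-13 is within that limit.
Step 2: 88 days after 2006-03-08 (end of the 23-day response period, which began when the draft resolution is circulated on 2006-02-13) is 2006-06-04; 2006-03-09 is within that limit.
Step 3: 21 days after 2006-03-09 (when notice of the special meeting is given) is 2006-03-30; completed 2006-03-28, before the deadline.
Step 4: 53 days after 2006-04-11 (end of the 14-day response period, which began when the information statement is filed on 2006-03-28) is 2006-06-03; not done until 2006-06-05, 2 days after the deadline.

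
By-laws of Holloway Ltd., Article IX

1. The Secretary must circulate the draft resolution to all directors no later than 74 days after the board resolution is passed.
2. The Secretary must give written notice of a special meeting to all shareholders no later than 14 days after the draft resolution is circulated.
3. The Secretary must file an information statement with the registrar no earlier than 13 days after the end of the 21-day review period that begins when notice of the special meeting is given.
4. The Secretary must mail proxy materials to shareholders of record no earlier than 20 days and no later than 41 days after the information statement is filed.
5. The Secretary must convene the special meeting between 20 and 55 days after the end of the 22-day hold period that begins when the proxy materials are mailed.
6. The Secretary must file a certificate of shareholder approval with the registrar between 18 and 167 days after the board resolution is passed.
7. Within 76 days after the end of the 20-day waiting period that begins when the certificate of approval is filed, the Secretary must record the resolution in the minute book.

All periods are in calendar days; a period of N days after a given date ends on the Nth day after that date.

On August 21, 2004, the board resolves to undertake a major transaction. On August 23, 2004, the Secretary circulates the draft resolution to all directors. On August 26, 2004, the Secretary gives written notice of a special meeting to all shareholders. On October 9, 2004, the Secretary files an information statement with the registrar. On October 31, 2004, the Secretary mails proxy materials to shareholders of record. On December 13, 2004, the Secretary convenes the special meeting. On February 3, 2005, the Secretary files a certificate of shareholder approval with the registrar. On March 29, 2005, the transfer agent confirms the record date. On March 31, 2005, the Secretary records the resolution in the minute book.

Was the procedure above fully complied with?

Step 1: 74 days after August 21, 2004 (when the board resolution is passed) is November 3, 2004; completed August 23, 2004, before the deadline.
Step 2: 14 days after August 23, 2004 (when the draft resolution is circulated) is September 6, 2004; August 26, 2004 is within that limit.
Step 3: the earliest permitted date is 13 days after September 16, 2004 (end of the 21-day review period, which began when notice of the special meeting is given on August 26, 2004), i.e. September 29, 2004; done October 9, 2004 — permitted.
Step 4: the window is 20–41 days after October 9, 2004 (when the information statement is filed), so October 29, 2004 through November 19, 2004; October 31, 2004 falls inside that range.
Step 5: the window is 20–55 days after November 22, 2004 (end of the 22-day hold period, which began when the proxy materials are mailed on October 31, 2004), so December 12, 2004 through January 16, 2005; done December 13, 2004 — within the window.
Step 6: the window is 18–167 days after August 21, 2004 (when the board resolution is passed), so September 8, 2004 through February 4, 2005; done February 3, 2005, which is between those dates.
Step 7: 76 days after February 23, 2005 (end of the 20-day waiting period, which began when the certificate of approval is filed on February 3, 2005) is May 10, 2005; completed March 31, 2005, before the deadline.

Yes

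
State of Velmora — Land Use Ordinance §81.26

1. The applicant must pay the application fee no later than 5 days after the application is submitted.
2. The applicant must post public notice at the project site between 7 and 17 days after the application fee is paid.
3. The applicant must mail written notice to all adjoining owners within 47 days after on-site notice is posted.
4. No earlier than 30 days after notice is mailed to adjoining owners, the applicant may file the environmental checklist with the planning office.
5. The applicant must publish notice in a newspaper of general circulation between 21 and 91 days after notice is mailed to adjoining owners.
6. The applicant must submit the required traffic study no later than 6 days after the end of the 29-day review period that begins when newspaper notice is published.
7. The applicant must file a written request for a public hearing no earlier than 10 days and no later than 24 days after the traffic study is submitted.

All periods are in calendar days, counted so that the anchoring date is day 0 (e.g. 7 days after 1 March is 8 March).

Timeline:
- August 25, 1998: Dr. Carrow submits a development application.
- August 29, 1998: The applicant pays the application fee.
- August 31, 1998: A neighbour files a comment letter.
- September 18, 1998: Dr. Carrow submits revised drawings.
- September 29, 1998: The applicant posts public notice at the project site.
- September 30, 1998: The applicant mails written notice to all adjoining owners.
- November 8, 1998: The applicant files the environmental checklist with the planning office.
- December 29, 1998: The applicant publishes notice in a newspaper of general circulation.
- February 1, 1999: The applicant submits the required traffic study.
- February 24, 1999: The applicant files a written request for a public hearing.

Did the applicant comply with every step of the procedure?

No

Step 1 — counting 5 days from August 25, 1998 (when the application is submitted) gives a deadline of August 30, 1998; August 29, 1998 is within that limit.
Step 2 — 7 and 17 days from August 29, 1998 (when the application fee is paid) are September 5, 1998 and September 15, 1998 respectively; done September 29, 1998 — 14 days after the window closed.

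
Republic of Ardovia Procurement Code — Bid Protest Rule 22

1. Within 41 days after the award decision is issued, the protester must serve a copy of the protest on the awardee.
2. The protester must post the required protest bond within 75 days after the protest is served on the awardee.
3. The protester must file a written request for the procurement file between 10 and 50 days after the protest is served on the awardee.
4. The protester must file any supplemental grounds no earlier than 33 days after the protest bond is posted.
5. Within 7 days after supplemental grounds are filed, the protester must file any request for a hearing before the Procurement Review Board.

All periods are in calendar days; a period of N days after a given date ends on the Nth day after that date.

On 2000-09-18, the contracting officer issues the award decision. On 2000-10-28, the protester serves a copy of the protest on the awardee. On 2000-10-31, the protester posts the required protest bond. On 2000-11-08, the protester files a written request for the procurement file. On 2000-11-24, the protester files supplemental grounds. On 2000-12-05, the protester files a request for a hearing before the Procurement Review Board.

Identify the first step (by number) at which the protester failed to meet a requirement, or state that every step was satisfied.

Step 1: 41 days after 2000-09-18 (when the award decision is issued) is 2000-10-29; 2000-10-28 is within that limit.
Step 2: 75 days after 2000-10-28 (when the protest is served on the awardee) is 2001-01-11; 2000-10-31 is within that limit.
Step 3: the window is 10–50 days after 2000-10-28 (when the protest is served on the awardee), so 2000-11-07 through 2000-12-17; done 2000-11-08, which is between those dates.
Step 4: the earliest permitted date is 33 days after 2000-10-31 (when the protest bond is posted), i.e. 2000-12-03; 2000-11-24 is 9 days before the earliest permitted date.

Step 4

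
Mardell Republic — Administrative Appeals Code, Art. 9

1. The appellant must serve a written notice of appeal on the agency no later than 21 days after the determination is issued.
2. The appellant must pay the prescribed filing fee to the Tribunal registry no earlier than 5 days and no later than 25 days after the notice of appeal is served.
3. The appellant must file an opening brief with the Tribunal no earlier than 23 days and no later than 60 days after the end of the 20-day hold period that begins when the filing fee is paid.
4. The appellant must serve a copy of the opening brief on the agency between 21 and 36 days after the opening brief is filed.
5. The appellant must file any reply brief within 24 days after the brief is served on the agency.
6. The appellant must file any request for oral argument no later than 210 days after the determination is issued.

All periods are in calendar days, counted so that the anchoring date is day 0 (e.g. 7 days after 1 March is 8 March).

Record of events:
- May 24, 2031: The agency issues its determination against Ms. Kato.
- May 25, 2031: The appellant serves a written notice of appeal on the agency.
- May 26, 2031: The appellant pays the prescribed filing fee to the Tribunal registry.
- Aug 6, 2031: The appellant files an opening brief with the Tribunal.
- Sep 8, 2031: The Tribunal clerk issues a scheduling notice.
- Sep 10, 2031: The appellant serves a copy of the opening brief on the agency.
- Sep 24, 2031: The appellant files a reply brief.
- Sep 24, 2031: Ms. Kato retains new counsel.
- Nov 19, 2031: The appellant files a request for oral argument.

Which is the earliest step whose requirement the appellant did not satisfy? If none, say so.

(1) due by May 24, 2031 + 21 days = Jun 14, 2031; done May 25, 2031 — timely.
(2) the permitted window runs from May 25, 2031 + 5 = May 30, 2031 to May 25, 2031 + 25 = Jun 19, 2031; done May 26, 2031 — 4 days before the window opened.
No need to go further; step 2 was not satisfied.

Step 2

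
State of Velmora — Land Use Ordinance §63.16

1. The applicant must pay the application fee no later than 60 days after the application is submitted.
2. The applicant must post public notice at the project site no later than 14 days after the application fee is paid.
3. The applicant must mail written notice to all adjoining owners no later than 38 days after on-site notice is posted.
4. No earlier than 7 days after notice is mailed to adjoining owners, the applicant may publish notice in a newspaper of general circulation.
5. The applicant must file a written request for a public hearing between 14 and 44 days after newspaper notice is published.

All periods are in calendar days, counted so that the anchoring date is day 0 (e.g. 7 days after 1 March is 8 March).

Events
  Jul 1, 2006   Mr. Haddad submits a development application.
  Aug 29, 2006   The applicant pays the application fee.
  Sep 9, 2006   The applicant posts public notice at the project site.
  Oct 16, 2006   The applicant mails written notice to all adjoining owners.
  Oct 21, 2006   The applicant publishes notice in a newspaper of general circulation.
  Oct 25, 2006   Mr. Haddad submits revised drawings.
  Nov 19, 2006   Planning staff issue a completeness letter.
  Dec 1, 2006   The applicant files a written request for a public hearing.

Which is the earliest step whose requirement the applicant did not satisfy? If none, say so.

Step 4

Step 1 — counting 60 days from Jul 1, 2006 (when the application is submitted) gives a deadline of Aug 30, 2006; Aug 29, 2006 is within that limit.
Step 2 — counting 14 days from Aug 29, 2006 (when the application fee is paid) gives a deadline of Sep 12, 2006; completed Sep 9, 2006, before the deadline.
Step 3 — counting 38 days from Sep 9, 2006 (when on-site notice is posted) gives a deadline of Oct 17, 2006; Oct 16, 2006 is within that limit.
Step 4 — must wait 7 days from Oct 16, 2006 (when notice is mailed to adjoining owners), so not before Oct 23, 2006; done Oct 21, 2006 — 2 days too early.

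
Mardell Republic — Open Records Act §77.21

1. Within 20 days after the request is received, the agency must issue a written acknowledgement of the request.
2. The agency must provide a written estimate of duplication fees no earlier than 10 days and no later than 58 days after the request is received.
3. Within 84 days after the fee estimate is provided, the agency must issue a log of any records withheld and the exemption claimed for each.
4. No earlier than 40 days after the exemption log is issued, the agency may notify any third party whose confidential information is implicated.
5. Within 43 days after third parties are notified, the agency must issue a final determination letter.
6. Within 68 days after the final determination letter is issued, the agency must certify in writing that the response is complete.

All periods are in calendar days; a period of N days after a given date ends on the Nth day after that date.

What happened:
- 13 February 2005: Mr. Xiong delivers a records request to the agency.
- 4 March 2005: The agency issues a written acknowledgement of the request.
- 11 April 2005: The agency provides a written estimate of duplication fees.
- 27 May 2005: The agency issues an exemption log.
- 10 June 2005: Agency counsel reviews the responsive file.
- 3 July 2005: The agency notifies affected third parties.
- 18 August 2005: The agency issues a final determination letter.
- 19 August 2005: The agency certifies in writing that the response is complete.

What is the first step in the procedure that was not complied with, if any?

Step 4

Step 1: 20 days after 13 February 2005 (when the request is received) is 5 March 2005; 4 March 2005 is within that limit.
Step 2: the window is 10–58 days after 13 February 2005 (when the request is received), so 23 February 2005 through 12 April 2005; done 11 April 2005 — within the window.
Step 3: 84 days after 11 April 2005 (when the fee estimate is provided) is 4 July 2005; done 27 May 2005 — timely.
Step 4: the earliest permitted date is 40 days after 27 May 2005 (when the exemption log is issued), i.e. 6 July 2005; 3 July 2005 is 3 days before the earliest permitted date.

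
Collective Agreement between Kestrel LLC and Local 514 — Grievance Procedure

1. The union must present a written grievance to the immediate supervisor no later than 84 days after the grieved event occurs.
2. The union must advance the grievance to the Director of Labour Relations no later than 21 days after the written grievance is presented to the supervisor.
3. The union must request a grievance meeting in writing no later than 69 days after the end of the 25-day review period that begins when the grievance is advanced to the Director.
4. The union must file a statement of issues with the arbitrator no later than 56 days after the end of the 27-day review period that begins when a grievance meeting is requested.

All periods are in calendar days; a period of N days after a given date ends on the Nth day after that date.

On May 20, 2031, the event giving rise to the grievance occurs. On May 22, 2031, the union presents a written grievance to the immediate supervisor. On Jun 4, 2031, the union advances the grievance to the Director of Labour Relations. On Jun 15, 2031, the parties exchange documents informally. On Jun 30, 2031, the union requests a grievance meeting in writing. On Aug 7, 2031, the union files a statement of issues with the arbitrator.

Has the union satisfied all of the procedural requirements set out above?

Yes

Step 1: 84 days after May 20, 2031 (when the grieved event occurs) is Aug 12, 2031; May 22, 2031 is within that limit.
Step 2: 21 days after May 22, 2031 (when the written grievance is presented to the supervisor) is Jun 12, 2031; Jun 4, 2031 is within that limit.
Step 3: 69 days after Jun 29, 2031 (end of the 25-day review period, which began when the grievance is advanced to the Director on Jun 4, 2031) is Sep 6, 2031; completed Jun 30, 2031, before the deadline.
Step 4: 56 days after Jul 27, 2031 (end of the 27-day review period, which began when a grievance meeting is requested on Jun 30, 2031) is Sep 21, 2031; done Aug 7, 2031 — timely.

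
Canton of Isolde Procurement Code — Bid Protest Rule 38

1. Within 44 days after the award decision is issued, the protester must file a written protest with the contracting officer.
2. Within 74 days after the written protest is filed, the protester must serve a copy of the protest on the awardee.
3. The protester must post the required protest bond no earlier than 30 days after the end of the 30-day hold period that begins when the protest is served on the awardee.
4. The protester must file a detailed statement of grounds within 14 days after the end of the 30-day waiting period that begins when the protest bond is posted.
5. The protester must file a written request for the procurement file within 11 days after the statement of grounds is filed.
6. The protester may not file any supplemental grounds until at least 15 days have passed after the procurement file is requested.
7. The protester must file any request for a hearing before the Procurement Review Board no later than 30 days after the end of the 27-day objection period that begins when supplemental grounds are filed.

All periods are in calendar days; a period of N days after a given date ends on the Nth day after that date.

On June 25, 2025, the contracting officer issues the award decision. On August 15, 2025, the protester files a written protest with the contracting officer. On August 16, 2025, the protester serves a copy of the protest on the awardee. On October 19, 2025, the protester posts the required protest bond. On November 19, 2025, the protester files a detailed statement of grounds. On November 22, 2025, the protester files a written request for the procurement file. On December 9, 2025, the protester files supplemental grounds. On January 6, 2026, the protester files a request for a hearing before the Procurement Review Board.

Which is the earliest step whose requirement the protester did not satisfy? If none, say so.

Step 1: 44 days after June 25, 2025 (when the award decision is issued) is August 8, 2025; not done until August 15, 2025, 7 days after the deadline.

Step 1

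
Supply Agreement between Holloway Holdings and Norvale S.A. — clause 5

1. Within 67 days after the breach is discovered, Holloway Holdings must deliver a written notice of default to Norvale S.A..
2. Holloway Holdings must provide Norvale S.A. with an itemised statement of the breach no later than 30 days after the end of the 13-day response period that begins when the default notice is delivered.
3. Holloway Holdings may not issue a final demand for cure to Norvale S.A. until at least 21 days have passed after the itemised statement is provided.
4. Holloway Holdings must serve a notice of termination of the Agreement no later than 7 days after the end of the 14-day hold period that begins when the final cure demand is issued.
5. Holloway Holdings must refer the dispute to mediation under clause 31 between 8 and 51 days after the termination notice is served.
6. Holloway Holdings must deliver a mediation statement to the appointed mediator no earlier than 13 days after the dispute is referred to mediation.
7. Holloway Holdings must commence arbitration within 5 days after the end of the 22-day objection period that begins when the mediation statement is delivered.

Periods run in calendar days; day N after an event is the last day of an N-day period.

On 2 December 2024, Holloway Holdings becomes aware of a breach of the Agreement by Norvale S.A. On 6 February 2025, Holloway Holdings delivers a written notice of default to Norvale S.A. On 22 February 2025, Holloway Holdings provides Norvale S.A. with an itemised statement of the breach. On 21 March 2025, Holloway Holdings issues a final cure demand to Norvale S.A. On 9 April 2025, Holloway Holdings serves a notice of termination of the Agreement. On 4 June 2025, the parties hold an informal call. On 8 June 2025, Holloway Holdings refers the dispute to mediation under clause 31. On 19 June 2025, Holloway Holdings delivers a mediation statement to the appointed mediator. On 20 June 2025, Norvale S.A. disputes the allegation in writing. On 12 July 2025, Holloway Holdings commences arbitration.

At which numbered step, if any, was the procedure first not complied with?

Step 1 — counting 67 days from 2 December 2024 (when the breach is discovered) gives a deadline of 7 February 2025; completed 6 February 2025, before the deadline.
Step 2 — counting 30 days from 19 February 2025 (end of the 13-day response period, which began when the default notice is delivered on 6 February 2025) gives a deadline of 21 March 2025; completed 22 February 2025, before the deadline.
Step 3 — must wait 21 days from 22 February 2025 (when the itemised statement is provided), so not before 15 March 2025; done 21 March 2025 — permitted.
Step 4 — counting 7 days from 4 April 2025 (end of the 14-day hold period, which began when the final cure demand is issued on 21 March 2025) gives a deadline of 11 April 2025; done 9 April 2025 — timely.
Step 5 — 8 and 51 days from 9 April 2025 (when the termination notice is served) are 17 April 2025 and 30 May 2025 respectively; 8 June 2025 is 9 days past the end of the window.

Step 5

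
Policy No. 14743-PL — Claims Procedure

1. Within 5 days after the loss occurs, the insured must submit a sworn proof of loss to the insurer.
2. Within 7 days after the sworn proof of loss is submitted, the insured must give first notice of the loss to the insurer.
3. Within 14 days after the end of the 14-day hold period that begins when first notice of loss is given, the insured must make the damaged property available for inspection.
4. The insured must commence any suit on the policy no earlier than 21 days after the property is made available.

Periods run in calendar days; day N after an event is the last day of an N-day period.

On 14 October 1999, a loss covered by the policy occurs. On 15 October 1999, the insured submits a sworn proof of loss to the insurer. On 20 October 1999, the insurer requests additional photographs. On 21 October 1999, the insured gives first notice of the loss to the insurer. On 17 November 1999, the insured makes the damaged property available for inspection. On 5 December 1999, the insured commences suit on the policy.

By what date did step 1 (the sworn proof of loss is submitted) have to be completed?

19 October 1999

Step 1 runs from 14 October 1999, when the loss occurs. 5 days after 14 October 1999 is 19 October 1999.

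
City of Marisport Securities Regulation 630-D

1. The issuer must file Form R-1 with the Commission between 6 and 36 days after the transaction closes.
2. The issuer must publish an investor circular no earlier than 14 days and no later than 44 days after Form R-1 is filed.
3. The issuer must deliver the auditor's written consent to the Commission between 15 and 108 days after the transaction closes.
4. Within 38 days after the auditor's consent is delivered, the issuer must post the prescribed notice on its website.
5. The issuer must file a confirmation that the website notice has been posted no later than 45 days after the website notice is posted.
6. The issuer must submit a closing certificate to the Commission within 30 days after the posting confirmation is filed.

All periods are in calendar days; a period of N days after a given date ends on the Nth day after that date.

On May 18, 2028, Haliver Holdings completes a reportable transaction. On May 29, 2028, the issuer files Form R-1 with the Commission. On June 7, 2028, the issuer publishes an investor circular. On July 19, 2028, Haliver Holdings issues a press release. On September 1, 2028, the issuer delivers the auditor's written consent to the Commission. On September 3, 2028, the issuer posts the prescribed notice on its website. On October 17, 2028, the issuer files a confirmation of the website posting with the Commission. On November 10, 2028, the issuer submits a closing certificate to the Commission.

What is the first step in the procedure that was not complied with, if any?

Step 2

Step 1: the window is 6–36 days after May 18, 2028 (when the transaction closes), so May 24, 2028 through June 23, 2028; done May 29, 2028 — within the window.
Step 2: the window is 14–44 days after May 29, 2028 (when Form R-1 is filed), so June 12, 2028 through July 12, 2028; done June 7, 2028 — 5 days before the window opened.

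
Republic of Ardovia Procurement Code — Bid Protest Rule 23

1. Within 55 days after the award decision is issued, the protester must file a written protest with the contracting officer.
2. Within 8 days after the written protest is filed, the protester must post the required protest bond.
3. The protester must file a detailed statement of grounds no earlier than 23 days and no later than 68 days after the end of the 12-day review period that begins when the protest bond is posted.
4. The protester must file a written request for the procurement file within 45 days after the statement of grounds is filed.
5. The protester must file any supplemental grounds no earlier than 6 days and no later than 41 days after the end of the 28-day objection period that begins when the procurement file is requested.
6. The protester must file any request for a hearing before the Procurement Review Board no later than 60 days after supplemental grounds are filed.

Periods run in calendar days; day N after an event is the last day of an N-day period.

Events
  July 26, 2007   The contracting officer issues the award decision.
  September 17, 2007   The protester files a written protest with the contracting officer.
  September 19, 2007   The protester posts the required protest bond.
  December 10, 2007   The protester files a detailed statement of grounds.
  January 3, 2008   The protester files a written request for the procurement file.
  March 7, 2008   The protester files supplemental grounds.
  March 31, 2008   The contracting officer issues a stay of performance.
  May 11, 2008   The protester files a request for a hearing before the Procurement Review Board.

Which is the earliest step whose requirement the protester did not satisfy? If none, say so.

Step 3

Step 1: 55 days after July 26, 2007 (when the award decision is issued) is September 19, 2007; completed September 17, 2007, before the deadline.
Step 2: 8 days after September 17, 2007 (when the written protest is filed) is September 25, 2007; September 19, 2007 is within that limit.
Step 3: the window is 23–68 days after October 1, 2007 (end of the 12-day review period, which began when the protest bond is posted on September 19, 2007), so October 24, 2007 through December 8, 2007; December 10, 2007 is 2 days past the end of the window.
No need to go further; step 3 was not satisfied.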